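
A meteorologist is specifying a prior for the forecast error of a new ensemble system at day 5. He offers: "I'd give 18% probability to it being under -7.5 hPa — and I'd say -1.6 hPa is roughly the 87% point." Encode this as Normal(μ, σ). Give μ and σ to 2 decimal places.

μ = -4.85, σ = 2.89

For Normal(μ,σ), the p-quantile is μ + z_p·σ. Here z_{0.18} = -0.9154, z_{0.87} = 1.126.
So -7.5 = μ − 0.9154σ and -1.6 = μ + 1.126σ.
Subtracting: σ = (-1.6 − -7.5)/(1.126 − (-0.9154)) = 2.89.
Then μ = -7.5 − (-0.9154)·2.89 = -4.85.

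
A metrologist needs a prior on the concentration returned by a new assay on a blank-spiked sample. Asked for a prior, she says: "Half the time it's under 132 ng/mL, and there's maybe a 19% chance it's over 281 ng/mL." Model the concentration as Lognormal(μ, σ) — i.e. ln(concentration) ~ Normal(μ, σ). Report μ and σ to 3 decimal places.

μ ≈ 4.883, σ ≈ 0.861

If T ~ Lognormal(μ,σ) then ln T ~ Normal(μ,σ), so the p-quantile of ln T is μ + z_p·σ.
ln(132) = 4.883 and ln(281) = 5.638; z_{0.5} = 0, z_{0.81} = 0.8779.
σ = (5.638 − 4.883)/(0.8779 − (0)) = 0.861.
μ = 4.883 − (0)·0.861 = 4.883.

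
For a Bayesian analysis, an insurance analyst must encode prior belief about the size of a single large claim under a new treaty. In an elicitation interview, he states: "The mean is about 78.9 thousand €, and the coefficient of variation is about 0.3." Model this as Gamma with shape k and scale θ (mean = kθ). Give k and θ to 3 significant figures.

k ≈ 11.1, θ ≈ 7.1

For Gamma(k, scale θ): mean = kθ, variance = kθ², so CV = 1/√k.
CV = 0.3, hence k = 1/CV² = 11.1.
Then θ = mean/k = 78.9/11.1 = 7.1.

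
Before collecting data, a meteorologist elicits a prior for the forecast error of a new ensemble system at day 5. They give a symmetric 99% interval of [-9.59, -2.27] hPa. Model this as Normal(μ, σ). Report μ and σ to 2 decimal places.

μ = -5.93, σ = 1.42

A symmetric 99% interval runs μ ± z·σ with z = 2.576.
Half-width = 3.66, so σ = 3.66/2.576 = 1.42.
μ is the interval midpoint, -5.93.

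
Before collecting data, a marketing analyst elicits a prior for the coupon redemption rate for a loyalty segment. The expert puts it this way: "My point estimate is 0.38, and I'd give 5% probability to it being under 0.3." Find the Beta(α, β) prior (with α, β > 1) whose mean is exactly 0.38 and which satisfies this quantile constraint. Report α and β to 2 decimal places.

With mean 0.38 fixed, write α = 0.38s, β = 0.62s where s = α+β.
Need P(θ < 0.3) = 0.05 under Beta(0.38s, 0.62s). Normal approximation: (q−m)/√(m(1−m)/s) ≈ z_{0.05} = -1.64, so s ≈ 0.38·0.62·(-1.64)²/(0.3−0.38)² = 99.6.
At s = 99.6: P(θ<0.3) ≈ 0.046. Adjusting to match 0.05 gives s ≈ 95.18.
So α = 0.38·95.18 ≈ 36.17, β = 0.62·95.18 ≈ 59.01.

α ≈ 36.17, β ≈ 59.01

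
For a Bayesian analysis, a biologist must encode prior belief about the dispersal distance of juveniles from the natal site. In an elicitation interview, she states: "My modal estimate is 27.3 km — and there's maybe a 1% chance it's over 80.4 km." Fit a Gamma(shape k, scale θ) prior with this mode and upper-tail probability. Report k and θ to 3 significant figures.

Gamma(k,θ) with k>1 has mode (k−1)θ, so θ = 27.3/(k−1).
Need P(X < 80.4) = 0.99 with θ tied to k this way. Start at k = 2, θ = 27.3: P(X<80.4) ≈ 0.792.
Too low — raise k to concentrate. Iterating converges to k ≈ 4.88.
Then θ = 27.3/(4.88−1) ≈ 7.04.

k ≈ 4.88, θ ≈ 7.04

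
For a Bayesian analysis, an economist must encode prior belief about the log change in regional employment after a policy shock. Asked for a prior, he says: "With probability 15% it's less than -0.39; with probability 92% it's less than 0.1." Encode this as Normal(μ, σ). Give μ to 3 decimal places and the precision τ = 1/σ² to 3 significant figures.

μ = -0.182, τ = 24.8

The p-quantile of Normal(μ,σ) is μ + z_p·σ, with z_{0.15} = -1.036 and z_{0.92} = 1.405.
Eliminate σ: μ = (z₂·x₁ − z₁·x₂)/(z₂ − z₁) = (1.405·-0.39 − (-1.036)·0.1)/2.442 = -0.182.
Then σ = (x₂ − x₁)/(z₂ − z₁) = (0.1 − -0.39)/2.442 = 0.201.
Precision τ = 1/σ² = 1/0.2007² = 24.8.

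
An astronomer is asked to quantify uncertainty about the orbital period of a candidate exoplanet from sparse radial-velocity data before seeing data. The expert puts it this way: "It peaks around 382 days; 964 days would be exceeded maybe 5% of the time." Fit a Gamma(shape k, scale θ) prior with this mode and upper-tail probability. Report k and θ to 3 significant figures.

k ≈ 4.17, θ ≈ 121

Gamma(k,θ) with k>1 has mode (k−1)θ, so θ = 382/(k−1).
Need P(X < 964) = 0.95 with θ tied to k this way. Start at k = 2, θ = 382: P(X<964) ≈ 0.718.
Too low — raise k to concentrate. Iterating converges to k ≈ 4.17.
Then θ = 382/(4.17−1) ≈ 121.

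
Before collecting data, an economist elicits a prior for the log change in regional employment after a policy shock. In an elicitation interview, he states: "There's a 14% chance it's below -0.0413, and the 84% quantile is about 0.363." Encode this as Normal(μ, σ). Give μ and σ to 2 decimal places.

The p-quantile of Normal(μ,σ) is μ + z_p·σ, with z_{0.14} = -1.08 and z_{0.84} = 0.9945.
Eliminate σ: μ = (z₂·x₁ − z₁·x₂)/(z₂ − z₁) = (0.9945·-0.0413 − (-1.08)·0.363)/2.075 = 0.17.
Then σ = (x₂ − x₁)/(z₂ − z₁) = (0.363 − -0.0413)/2.075 = 0.19.

μ = 0.17, σ = 0.19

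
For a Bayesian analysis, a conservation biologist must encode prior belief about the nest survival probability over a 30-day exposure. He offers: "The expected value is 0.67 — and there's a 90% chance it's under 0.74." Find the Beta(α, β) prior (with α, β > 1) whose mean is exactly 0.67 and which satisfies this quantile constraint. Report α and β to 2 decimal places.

α ≈ 47.89, β ≈ 23.59

With mean 0.67 fixed, write α = 0.67s, β = 0.33s where s = α+β.
Need P(θ < 0.74) = 0.9 under Beta(0.67s, 0.33s). Normal approximation: (q−m)/√(m(1−m)/s) ≈ z_{0.9} = 1.28, so s ≈ 0.67·0.33·(1.28)²/(0.74−0.67)² = 74.1.
At s = 74.1: P(θ<0.74) ≈ 0.904. Adjusting to match 0.9 gives s ≈ 71.47.
So α = 0.67·71.47 ≈ 47.89, β = 0.33·71.47 ≈ 23.59.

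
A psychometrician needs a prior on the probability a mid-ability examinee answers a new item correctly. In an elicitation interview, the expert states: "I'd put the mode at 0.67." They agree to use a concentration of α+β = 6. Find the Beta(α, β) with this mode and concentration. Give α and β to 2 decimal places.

α = 3.68, β = 2.32

For α,β > 1 the Beta mode is (α−1)/(α+β−2). With α+β = 6, the mode is (α−1)/4.
Set (α−1)/4 = 0.67 → α = 1 + 0.67·4 = 3.68.
β = 6 − α = 2.32.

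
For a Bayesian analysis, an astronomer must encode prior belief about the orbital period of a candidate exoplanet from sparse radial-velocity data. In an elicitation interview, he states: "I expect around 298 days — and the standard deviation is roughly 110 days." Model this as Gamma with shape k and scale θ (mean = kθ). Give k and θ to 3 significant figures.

For Gamma(k, scale θ): mean = kθ, variance = kθ², so CV = 1/√k.
CV = SD/mean = 110/298 = 0.3691, hence k = 1/CV² = 7.34.
Then θ = mean/k = 298/7.34 = 40.6.

k ≈ 7.34, θ ≈ 40.6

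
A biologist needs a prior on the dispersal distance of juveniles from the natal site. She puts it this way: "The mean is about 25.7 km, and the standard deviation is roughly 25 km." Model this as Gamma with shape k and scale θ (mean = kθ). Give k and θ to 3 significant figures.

For Gamma(k, scale θ): mean = kθ, variance = kθ², so CV = 1/√k.
CV = SD/mean = 25/25.7 = 0.9728, hence k = 1/CV² = 1.06.
Then θ = mean/k = 25.7/1.06 = 24.3.

k ≈ 1.06, θ ≈ 24.3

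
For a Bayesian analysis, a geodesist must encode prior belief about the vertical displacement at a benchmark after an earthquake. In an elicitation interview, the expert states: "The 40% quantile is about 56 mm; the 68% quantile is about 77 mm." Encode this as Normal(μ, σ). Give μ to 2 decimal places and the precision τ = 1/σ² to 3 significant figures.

μ = 63.38, τ = 0.00118

For Normal(μ,σ), the p-quantile is μ + z_p·σ. Here z_{0.4} = -0.2533, z_{0.68} = 0.4677.
So 56 = μ − 0.2533σ and 77 = μ + 0.4677σ.
Subtracting: σ = (77 − 56)/(0.4677 − (-0.2533)) = 29.12.
Then μ = 56 − (-0.2533)·29.12 = 63.38.
Precision τ = 1/σ² = 1/29.12² = 0.00118.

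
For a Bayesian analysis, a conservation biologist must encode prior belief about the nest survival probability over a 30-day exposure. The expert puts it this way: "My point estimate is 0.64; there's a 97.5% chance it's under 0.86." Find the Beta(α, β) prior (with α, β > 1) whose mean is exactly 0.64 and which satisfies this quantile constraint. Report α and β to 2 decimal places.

α ≈ 8.90, β ≈ 5.00

With mean 0.64 fixed, write α = 0.64s, β = 0.36s where s = α+β.
Need P(θ < 0.86) = 0.975 under Beta(0.64s, 0.36s). Normal approximation: (q−m)/√(m(1−m)/s) ≈ z_{0.975} = 1.96, so s ≈ 0.64·0.36·(1.96)²/(0.86−0.64)² = 18.3.
At s = 18.3: P(θ<0.86) ≈ 0.988. Adjusting to match 0.975 gives s ≈ 13.90.
So α = 0.64·13.90 ≈ 8.90, β = 0.36·13.90 ≈ 5.00.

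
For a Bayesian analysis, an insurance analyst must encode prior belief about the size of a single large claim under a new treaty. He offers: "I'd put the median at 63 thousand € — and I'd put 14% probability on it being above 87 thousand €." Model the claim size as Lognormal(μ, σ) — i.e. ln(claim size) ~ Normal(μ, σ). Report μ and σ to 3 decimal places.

μ ≈ 4.143, σ ≈ 0.299

If T ~ Lognormal(μ,σ) then ln T ~ Normal(μ,σ), so the p-quantile of ln T is μ + z_p·σ.
ln(63) = 4.143 and ln(87) = 4.466; z_{0.5} = 0, z_{0.86} = 1.08.
σ = (4.466 − 4.143)/(1.08 − (0)) = 0.299.
μ = 4.143 − (0)·0.299 = 4.143.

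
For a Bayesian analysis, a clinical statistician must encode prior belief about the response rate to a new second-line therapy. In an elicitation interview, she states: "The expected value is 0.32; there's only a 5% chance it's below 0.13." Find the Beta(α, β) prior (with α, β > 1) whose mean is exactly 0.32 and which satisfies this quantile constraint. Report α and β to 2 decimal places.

α ≈ 4.07, β ≈ 8.65

With mean 0.32 fixed, write α = 0.32s, β = 0.68s where s = α+β.
Need P(θ < 0.13) = 0.05 under Beta(0.32s, 0.68s). Normal approximation: (q−m)/√(m(1−m)/s) ≈ z_{0.05} = -1.64, so s ≈ 0.32·0.68·(-1.64)²/(0.13−0.32)² = 16.3.
At s = 16.3: P(θ<0.13) ≈ 0.029. Adjusting to match 0.05 gives s ≈ 12.72.
So α = 0.32·12.72 ≈ 4.07, β = 0.68·12.72 ≈ 8.65.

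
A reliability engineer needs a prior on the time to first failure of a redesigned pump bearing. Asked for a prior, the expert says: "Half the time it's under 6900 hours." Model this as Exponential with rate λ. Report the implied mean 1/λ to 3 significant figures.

Exponential median = ln 2 / λ, so λ = ln 2 / 6900.0 = 0.0001.
Mean = 1/λ = 9950 hours.

mean ≈ 9950 hours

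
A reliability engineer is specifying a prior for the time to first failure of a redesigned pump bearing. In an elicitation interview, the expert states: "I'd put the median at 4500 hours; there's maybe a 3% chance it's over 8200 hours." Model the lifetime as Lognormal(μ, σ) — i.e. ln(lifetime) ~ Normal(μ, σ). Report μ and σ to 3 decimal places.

μ ≈ 8.412, σ ≈ 0.319

If T ~ Lognormal(μ,σ) then ln T ~ Normal(μ,σ), so the p-quantile of ln T is μ + z_p·σ.
ln(4500) = 8.412 and ln(8200) = 9.012; z_{0.5} = 0, z_{0.97} = 1.881.
σ = (9.012 − 8.412)/(1.881 − (0)) = 0.319.
μ = 8.412 − (0)·0.319 = 8.412.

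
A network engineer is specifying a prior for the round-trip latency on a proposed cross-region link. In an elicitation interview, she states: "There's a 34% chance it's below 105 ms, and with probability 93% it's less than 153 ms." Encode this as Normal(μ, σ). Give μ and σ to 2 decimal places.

μ = 115.48, σ = 25.42

The p-quantile of Normal(μ,σ) is μ + z_p·σ, with z_{0.34} = -0.4125 and z_{0.93} = 1.476.
Eliminate σ: μ = (z₂·x₁ − z₁·x₂)/(z₂ − z₁) = (1.476·105 − (-0.4125)·153)/1.888 = 115.48.
Then σ = (x₂ − x₁)/(z₂ − z₁) = (153 − 105)/1.888 = 25.42.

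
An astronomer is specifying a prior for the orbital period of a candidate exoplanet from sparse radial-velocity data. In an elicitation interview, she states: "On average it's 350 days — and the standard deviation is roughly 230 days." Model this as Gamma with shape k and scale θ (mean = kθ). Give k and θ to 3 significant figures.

For Gamma(k, scale θ): mean = kθ, variance = kθ², so CV = 1/√k.
CV = SD/mean = 230/350 = 0.6571, hence k = 1/CV² = 2.32.
Then θ = mean/k = 350/2.32 = 151.

k ≈ 2.32, θ ≈ 151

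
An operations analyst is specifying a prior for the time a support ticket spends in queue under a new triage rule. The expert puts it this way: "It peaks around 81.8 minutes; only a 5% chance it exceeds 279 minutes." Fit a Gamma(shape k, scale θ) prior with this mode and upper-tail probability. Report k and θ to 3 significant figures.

k ≈ 2.72, θ ≈ 47.5

Gamma(k,θ) with k>1 has mode (k−1)θ, so θ = 81.8/(k−1).
Need P(X < 279) = 0.95 with θ tied to k this way. Start at k = 2, θ = 81.8: P(X<279) ≈ 0.854.
Too low — raise k to concentrate. Iterating converges to k ≈ 2.72.
Then θ = 81.8/(2.72−1) ≈ 47.5.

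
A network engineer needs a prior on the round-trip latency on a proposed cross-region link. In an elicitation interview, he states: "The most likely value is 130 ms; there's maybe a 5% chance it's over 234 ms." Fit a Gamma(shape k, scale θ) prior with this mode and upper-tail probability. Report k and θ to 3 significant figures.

k ≈ 9.07, θ ≈ 16.1

Gamma(k,θ) with k>1 has mode (k−1)θ, so θ = 130/(k−1).
Need P(X < 234) = 0.95 with θ tied to k this way. Start at k = 2, θ = 130: P(X<234) ≈ 0.537.
Too low — raise k to concentrate. Iterating converges to k ≈ 9.07.
Then θ = 130/(9.07−1) ≈ 16.1.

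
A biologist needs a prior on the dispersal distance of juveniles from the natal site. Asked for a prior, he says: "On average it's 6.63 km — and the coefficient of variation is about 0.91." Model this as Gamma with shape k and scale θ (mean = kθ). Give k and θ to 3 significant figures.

For Gamma(k, scale θ): mean = kθ, variance = kθ², so CV = 1/√k.
CV = 0.91, hence k = 1/CV² = 1.21.
Then θ = mean/k = 6.63/1.21 = 5.49.

k ≈ 1.21, θ ≈ 5.49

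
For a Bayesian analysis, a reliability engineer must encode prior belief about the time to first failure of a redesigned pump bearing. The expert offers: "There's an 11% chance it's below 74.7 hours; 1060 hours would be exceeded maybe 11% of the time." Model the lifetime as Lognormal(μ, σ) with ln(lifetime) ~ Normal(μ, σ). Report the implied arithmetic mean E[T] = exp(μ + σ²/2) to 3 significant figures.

E[T] ≈ 505 hours

If T ~ Lognormal(μ,σ) then ln T ~ Normal(μ,σ), so the p-quantile of ln T is μ + z_p·σ.
ln(74.7) = 4.313 and ln(1060) = 6.966; z_{0.11} = -1.227, z_{0.89} = 1.227.
σ = (6.966 − 4.313)/(1.227 − (-1.227)) = 1.081.
μ = 4.313 − (-1.227)·1.081 = 5.640.
E[T] = exp(μ + σ²/2) = exp(5.640 + 0.5846) = 505 hours.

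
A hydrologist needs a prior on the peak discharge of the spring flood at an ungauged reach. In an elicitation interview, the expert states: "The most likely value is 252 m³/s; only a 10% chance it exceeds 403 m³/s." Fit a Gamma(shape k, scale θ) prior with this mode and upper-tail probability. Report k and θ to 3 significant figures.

Gamma(k,θ) with k>1 has mode (k−1)θ, so θ = 252/(k−1).
Need P(X < 403) = 0.9 with θ tied to k this way. Start at k = 2, θ = 252: P(X<403) ≈ 0.475.
Too low — raise k to concentrate. Iterating converges to k ≈ 9.52.
Then θ = 252/(9.52−1) ≈ 29.6.

k ≈ 9.52, θ ≈ 29.6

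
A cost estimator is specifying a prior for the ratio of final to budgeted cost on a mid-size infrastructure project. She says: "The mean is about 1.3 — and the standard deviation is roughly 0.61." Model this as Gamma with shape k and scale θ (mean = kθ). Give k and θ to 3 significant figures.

k ≈ 4.54, θ ≈ 0.286

For Gamma(k, scale θ): mean = kθ, variance = kθ², so CV = 1/√k.
CV = SD/mean = 0.61/1.3 = 0.4692, hence k = 1/CV² = 4.54.
Then θ = mean/k = 1.3/4.54 = 0.286.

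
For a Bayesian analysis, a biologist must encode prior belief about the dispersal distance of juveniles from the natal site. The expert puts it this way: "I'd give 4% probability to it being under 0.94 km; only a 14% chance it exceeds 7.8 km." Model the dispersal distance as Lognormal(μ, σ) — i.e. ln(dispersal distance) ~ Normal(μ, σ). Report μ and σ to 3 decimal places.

If T ~ Lognormal(μ,σ) then ln T ~ Normal(μ,σ), so the p-quantile of ln T is μ + z_p·σ.
ln(0.94) = -0.06188 and ln(7.8) = 2.054; z_{0.04} = -1.751, z_{0.86} = 1.08.
σ = (2.054 − -0.06188)/(1.08 − (-1.751)) = 0.747.
μ = -0.06188 − (-1.751)·0.747 = 1.247.

μ ≈ 1.247, σ ≈ 0.747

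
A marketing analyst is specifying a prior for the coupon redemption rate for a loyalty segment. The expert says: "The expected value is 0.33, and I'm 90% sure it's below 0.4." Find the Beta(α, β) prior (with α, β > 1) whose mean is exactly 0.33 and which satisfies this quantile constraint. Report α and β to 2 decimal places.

With mean 0.33 fixed, write α = 0.33s, β = 0.67s where s = α+β.
Need P(θ < 0.4) = 0.9 under Beta(0.33s, 0.67s). Normal approximation: (q−m)/√(m(1−m)/s) ≈ z_{0.9} = 1.28, so s ≈ 0.33·0.67·(1.28)²/(0.4−0.33)² = 74.1.
At s = 74.1: P(θ<0.4) ≈ 0.898. Adjusting to match 0.9 gives s ≈ 75.74.
So α = 0.33·75.74 ≈ 24.99, β = 0.67·75.74 ≈ 50.75.

α ≈ 24.99, β ≈ 50.75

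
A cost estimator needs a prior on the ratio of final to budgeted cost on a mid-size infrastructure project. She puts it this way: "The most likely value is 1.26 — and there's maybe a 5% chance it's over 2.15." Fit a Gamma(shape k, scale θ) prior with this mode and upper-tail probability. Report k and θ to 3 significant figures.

Gamma(k,θ) with k>1 has mode (k−1)θ, so θ = 1.26/(k−1).
Need P(X < 2.15) = 0.95 with θ tied to k this way. Start at k = 2, θ = 1.26: P(X<2.15) ≈ 0.509.
Too low — raise k to concentrate. Iterating converges to k ≈ 10.8.
Then θ = 1.26/(10.8−1) ≈ 0.129.

k ≈ 10.8, θ ≈ 0.129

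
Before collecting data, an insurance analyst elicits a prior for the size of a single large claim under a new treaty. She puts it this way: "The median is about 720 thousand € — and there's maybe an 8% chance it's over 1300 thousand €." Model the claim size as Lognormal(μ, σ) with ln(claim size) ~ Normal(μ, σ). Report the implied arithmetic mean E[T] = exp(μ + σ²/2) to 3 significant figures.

If T ~ Lognormal(μ,σ) then ln T ~ Normal(μ,σ), so the p-quantile of ln T is μ + z_p·σ.
ln(720) = 6.579 and ln(1300) = 7.17; z_{0.5} = 0, z_{0.92} = 1.405.
σ = (7.17 − 6.579)/(1.405 − (0)) = 0.421.
μ = 6.579 − (0)·0.421 = 6.579.
E[T] = exp(μ + σ²/2) = exp(6.579 + 0.0884) = 787 thousand €.

E[T] ≈ 787 thousand €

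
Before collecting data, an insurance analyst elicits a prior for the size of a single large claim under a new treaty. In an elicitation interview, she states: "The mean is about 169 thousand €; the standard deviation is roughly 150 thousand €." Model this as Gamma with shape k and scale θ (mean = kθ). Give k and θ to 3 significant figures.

For Gamma(k, scale θ): mean = kθ, variance = kθ², so CV = 1/√k.
CV = SD/mean = 150/169 = 0.8876, hence k = 1/CV² = 1.27.
Then θ = mean/k = 169/1.27 = 133.

k ≈ 1.27, θ ≈ 133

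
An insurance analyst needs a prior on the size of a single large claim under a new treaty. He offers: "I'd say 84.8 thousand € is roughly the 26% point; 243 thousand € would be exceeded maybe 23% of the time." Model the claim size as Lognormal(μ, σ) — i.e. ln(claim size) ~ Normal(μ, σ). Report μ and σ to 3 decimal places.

μ ≈ 4.930, σ ≈ 0.762

If T ~ Lognormal(μ,σ) then ln T ~ Normal(μ,σ), so the p-quantile of ln T is μ + z_p·σ.
ln(84.8) = 4.44 and ln(243) = 5.493; z_{0.26} = -0.6433, z_{0.77} = 0.7388.
σ = (5.493 − 4.44)/(0.7388 − (-0.6433)) = 0.762.
μ = 4.44 − (-0.6433)·0.762 = 4.930.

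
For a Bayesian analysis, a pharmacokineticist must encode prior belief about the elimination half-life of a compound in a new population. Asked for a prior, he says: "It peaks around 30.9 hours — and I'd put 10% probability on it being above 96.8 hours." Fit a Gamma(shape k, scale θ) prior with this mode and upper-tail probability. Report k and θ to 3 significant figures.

k ≈ 2.45, θ ≈ 21.3

Gamma(k,θ) with k>1 has mode (k−1)θ, so θ = 30.9/(k−1).
Need P(X < 96.8) = 0.9 with θ tied to k this way. Start at k = 2, θ = 30.9: P(X<96.8) ≈ 0.820.
Too low — raise k to concentrate. Iterating converges to k ≈ 2.45.
Then θ = 30.9/(2.45−1) ≈ 21.3.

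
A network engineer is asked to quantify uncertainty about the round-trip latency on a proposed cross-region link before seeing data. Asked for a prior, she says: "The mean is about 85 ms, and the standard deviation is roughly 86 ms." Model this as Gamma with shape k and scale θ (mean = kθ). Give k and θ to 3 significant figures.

k ≈ 0.977, θ ≈ 87

For Gamma(k, scale θ): mean = kθ, variance = kθ², so CV = 1/√k.
CV = SD/mean = 86/85 = 1.012, hence k = 1/CV² = 0.977.
Then θ = mean/k = 85/0.977 = 87.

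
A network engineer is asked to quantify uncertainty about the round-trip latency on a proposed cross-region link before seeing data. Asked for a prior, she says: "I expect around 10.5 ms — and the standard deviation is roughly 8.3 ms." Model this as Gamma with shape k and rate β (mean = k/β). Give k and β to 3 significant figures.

k ≈ 1.6, β ≈ 0.152

For Gamma(k, rate β): mean = k/β, variance = k/β², so CV = 1/√k.
CV = SD/mean = 8.3/10.5 = 0.7905, hence k = 1/CV² = 1.6.
Then β = k/mean = 1.6/10.5 = 0.152.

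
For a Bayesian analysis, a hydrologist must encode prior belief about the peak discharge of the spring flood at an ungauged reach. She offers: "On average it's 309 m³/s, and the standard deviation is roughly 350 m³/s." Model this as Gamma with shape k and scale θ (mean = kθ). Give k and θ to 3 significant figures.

For Gamma(k, scale θ): mean = kθ, variance = kθ², so CV = 1/√k.
CV = SD/mean = 350/309 = 1.133, hence k = 1/CV² = 0.779.
Then θ = mean/k = 309/0.779 = 396.

k ≈ 0.779, θ ≈ 396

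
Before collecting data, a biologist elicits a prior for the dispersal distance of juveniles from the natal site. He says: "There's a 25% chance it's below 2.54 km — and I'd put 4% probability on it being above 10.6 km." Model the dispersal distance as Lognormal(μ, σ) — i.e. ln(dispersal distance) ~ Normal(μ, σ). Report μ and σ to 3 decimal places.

μ ≈ 1.330, σ ≈ 0.589

If T ~ Lognormal(μ,σ) then ln T ~ Normal(μ,σ), so the p-quantile of ln T is μ + z_p·σ.
ln(2.54) = 0.9322 and ln(10.6) = 2.361; z_{0.25} = -0.6745, z_{0.96} = 1.751.
σ = (2.361 − 0.9322)/(1.751 − (-0.6745)) = 0.589.
μ = 0.9322 − (-0.6745)·0.589 = 1.330.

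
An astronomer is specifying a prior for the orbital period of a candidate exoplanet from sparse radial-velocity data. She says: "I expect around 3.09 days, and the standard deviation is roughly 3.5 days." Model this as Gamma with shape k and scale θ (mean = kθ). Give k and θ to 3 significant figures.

For Gamma(k, scale θ): mean = kθ, variance = kθ², so CV = 1/√k.
CV = SD/mean = 3.5/3.09 = 1.133, hence k = 1/CV² = 0.779.
Then θ = mean/k = 3.09/0.779 = 3.96.

k ≈ 0.779, θ ≈ 3.96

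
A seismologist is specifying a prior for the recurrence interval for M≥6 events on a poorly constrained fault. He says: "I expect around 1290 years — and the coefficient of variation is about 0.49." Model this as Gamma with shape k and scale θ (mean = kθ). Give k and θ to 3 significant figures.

For Gamma(k, scale θ): mean = kθ, variance = kθ², so CV = 1/√k.
CV = 0.49, hence k = 1/CV² = 4.16.
Then θ = mean/k = 1290/4.16 = 310.

k ≈ 4.16, θ ≈ 310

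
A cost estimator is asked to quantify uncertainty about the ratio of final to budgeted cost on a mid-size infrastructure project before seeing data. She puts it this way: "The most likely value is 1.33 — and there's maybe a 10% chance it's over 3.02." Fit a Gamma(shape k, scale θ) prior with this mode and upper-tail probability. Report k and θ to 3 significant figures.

k ≈ 3.86, θ ≈ 0.465

Gamma(k,θ) with k>1 has mode (k−1)θ, so θ = 1.33/(k−1).
Need P(X < 3.02) = 0.9 with θ tied to k this way. Start at k = 2, θ = 1.33: P(X<3.02) ≈ 0.662.
Too low — raise k to concentrate. Iterating converges to k ≈ 3.86.
Then θ = 1.33/(3.86−1) ≈ 0.465.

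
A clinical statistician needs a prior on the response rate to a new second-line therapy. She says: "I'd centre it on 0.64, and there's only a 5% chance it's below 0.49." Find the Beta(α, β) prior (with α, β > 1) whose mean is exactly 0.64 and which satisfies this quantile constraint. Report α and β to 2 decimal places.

With mean 0.64 fixed, write α = 0.64s, β = 0.36s where s = α+β.
Need P(θ < 0.49) = 0.05 under Beta(0.64s, 0.36s). Normal approximation: (q−m)/√(m(1−m)/s) ≈ z_{0.05} = -1.64, so s ≈ 0.64·0.36·(-1.64)²/(0.49−0.64)² = 27.7.
At s = 27.7: P(θ<0.49) ≈ 0.054. Adjusting to match 0.05 gives s ≈ 28.93.
So α = 0.64·28.93 ≈ 18.51, β = 0.36·28.93 ≈ 10.41.

α ≈ 18.51, β ≈ 10.41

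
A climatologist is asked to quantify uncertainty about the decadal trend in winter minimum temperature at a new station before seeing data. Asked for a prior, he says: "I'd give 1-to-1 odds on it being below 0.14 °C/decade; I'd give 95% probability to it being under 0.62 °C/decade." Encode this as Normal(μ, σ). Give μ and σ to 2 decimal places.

The p-quantile of Normal(μ,σ) is μ + z_p·σ, with z_{0.5} = 0 and z_{0.95} = 1.645.
Eliminate σ: μ = (z₂·x₁ − z₁·x₂)/(z₂ − z₁) = (1.645·0.14 − (0)·0.62)/1.645 = 0.14.
Then σ = (x₂ − x₁)/(z₂ − z₁) = (0.62 − 0.14)/1.645 = 0.29.

μ = 0.14, σ = 0.29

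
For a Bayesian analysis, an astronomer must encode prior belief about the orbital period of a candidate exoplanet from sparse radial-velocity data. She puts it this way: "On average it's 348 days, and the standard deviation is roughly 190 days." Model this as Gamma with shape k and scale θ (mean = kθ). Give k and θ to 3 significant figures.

k ≈ 3.35, θ ≈ 104

For Gamma(k, scale θ): mean = kθ, variance = kθ², so CV = 1/√k.
CV = SD/mean = 190/348 = 0.546, hence k = 1/CV² = 3.35.
Then θ = mean/k = 348/3.35 = 104.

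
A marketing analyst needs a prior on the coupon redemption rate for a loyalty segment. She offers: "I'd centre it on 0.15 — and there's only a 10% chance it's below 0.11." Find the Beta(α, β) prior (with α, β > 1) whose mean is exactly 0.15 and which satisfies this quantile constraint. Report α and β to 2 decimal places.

With mean 0.15 fixed, write α = 0.15s, β = 0.85s where s = α+β.
Need P(θ < 0.11) = 0.1 under Beta(0.15s, 0.85s). Normal approximation: (q−m)/√(m(1−m)/s) ≈ z_{0.1} = -1.28, so s ≈ 0.15·0.85·(-1.28)²/(0.11−0.15)² = 130.9.
At s = 130.9: P(θ<0.11) ≈ 0.091. Adjusting to match 0.1 gives s ≈ 121.60.
So α = 0.15·121.60 ≈ 18.24, β = 0.85·121.60 ≈ 103.36.

α ≈ 18.24, β ≈ 103.36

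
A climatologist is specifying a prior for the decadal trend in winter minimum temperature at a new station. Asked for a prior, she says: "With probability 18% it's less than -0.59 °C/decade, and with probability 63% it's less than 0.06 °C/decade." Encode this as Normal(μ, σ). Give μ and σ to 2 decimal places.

For Normal(μ,σ), the p-quantile is μ + z_p·σ. Here z_{0.18} = -0.9154, z_{0.63} = 0.3319.
So -0.59 = μ − 0.9154σ and 0.06 = μ + 0.3319σ.
Subtracting: σ = (0.06 − -0.59)/(0.3319 − (-0.9154)) = 0.52.
Then μ = -0.59 − (-0.9154)·0.52 = -0.11.

μ = -0.11, σ = 0.52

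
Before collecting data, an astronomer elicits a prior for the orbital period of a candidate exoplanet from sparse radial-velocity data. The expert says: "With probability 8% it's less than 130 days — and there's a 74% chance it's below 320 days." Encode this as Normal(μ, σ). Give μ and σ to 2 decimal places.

μ = 260.33, σ = 92.75

The p-quantile of Normal(μ,σ) is μ + z_p·σ, with z_{0.08} = -1.405 and z_{0.74} = 0.6433.
Eliminate σ: μ = (z₂·x₁ − z₁·x₂)/(z₂ − z₁) = (0.6433·130 − (-1.405)·320)/2.048 = 260.33.
Then σ = (x₂ − x₁)/(z₂ − z₁) = (320 − 130)/2.048 = 92.75.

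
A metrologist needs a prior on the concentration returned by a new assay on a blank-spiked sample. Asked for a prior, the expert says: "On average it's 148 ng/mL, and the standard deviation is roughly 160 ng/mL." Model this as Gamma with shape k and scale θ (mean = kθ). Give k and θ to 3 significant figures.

k ≈ 0.856, θ ≈ 173

For Gamma(k, scale θ): mean = kθ, variance = kθ², so CV = 1/√k.
CV = SD/mean = 160/148 = 1.081, hence k = 1/CV² = 0.856.
Then θ = mean/k = 148/0.856 = 173.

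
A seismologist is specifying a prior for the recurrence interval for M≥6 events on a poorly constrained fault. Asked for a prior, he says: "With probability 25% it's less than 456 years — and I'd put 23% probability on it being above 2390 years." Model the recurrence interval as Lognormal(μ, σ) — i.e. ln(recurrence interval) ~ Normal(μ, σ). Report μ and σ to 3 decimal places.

μ ≈ 6.913, σ ≈ 1.172

If T ~ Lognormal(μ,σ) then ln T ~ Normal(μ,σ), so the p-quantile of ln T is μ + z_p·σ.
ln(456) = 6.122 and ln(2390) = 7.779; z_{0.25} = -0.6745, z_{0.77} = 0.7388.
σ = (7.779 − 6.122)/(0.7388 − (-0.6745)) = 1.172.
μ = 6.122 − (-0.6745)·1.172 = 6.913.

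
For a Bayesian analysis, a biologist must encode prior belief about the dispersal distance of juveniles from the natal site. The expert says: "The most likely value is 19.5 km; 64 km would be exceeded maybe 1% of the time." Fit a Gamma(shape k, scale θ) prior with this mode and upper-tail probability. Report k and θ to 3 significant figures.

k ≈ 4.12, θ ≈ 6.25

Gamma(k,θ) with k>1 has mode (k−1)θ, so θ = 19.5/(k−1).
Need P(X < 64) = 0.99 with θ tied to k this way. Start at k = 2, θ = 19.5: P(X<64) ≈ 0.839.
Too low — raise k to concentrate. Iterating converges to k ≈ 4.12.
Then θ = 19.5/(4.12−1) ≈ 6.25.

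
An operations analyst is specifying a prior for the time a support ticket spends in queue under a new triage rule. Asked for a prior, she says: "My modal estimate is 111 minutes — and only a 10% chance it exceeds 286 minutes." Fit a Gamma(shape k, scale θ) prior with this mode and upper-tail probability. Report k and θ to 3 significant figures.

k ≈ 3.14, θ ≈ 51.8

Gamma(k,θ) with k>1 has mode (k−1)θ, so θ = 111/(k−1).
Need P(X < 286) = 0.9 with θ tied to k this way. Start at k = 2, θ = 111: P(X<286) ≈ 0.728.
Too low — raise k to concentrate. Iterating converges to k ≈ 3.14.
Then θ = 111/(3.14−1) ≈ 51.8.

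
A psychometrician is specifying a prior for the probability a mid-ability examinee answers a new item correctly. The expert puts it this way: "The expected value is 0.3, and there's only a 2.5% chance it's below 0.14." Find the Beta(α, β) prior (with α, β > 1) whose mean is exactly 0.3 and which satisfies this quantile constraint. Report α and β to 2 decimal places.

α ≈ 7.39, β ≈ 17.23

With mean 0.3 fixed, write α = 0.3s, β = 0.7s where s = α+β.
Need P(θ < 0.14) = 0.025 under Beta(0.3s, 0.7s). Normal approximation: (q−m)/√(m(1−m)/s) ≈ z_{0.025} = -1.96, so s ≈ 0.3·0.7·(-1.96)²/(0.14−0.3)² = 31.5.
At s = 31.5: P(θ<0.14) ≈ 0.013. Adjusting to match 0.025 gives s ≈ 24.62.
So α = 0.3·24.62 ≈ 7.39, β = 0.7·24.62 ≈ 17.23.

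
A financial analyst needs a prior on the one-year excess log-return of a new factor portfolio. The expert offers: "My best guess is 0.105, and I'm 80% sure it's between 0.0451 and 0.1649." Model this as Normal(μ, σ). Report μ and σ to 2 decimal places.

μ = 0.10, σ = 0.05

A symmetric 80% interval runs μ ± z·σ with z = 1.282.
Half-width = 0.0599, so σ = 0.0599/1.282 = 0.05.
μ is the stated best guess, 0.10.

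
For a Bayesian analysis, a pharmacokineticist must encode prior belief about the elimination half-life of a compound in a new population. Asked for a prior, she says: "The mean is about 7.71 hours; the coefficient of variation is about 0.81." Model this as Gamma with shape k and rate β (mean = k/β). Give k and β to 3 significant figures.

For Gamma(k, rate β): mean = k/β, variance = k/β², so CV = 1/√k.
CV = 0.81, hence k = 1/CV² = 1.52.
Then β = k/mean = 1.52/7.71 = 0.198.

k ≈ 1.52, β ≈ 0.198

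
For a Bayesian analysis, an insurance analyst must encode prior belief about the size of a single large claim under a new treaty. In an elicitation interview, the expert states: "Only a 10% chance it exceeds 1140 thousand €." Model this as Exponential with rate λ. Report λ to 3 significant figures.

P(T > 1140.0) = e^(−λ·1140.0) = 0.1, so λ = −ln(0.1)/1140.0 = 0.00202.

λ ≈ 0.00202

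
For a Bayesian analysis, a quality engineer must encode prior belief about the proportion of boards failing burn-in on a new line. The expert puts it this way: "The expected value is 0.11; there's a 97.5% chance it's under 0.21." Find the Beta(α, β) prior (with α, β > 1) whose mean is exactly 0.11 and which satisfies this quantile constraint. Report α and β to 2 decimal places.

With mean 0.11 fixed, write α = 0.11s, β = 0.89s where s = α+β.
Need P(θ < 0.21) = 0.975 under Beta(0.11s, 0.89s). Normal approximation: (q−m)/√(m(1−m)/s) ≈ z_{0.975} = 1.96, so s ≈ 0.11·0.89·(1.96)²/(0.21−0.11)² = 37.6.
At s = 37.6: P(θ<0.21) ≈ 0.959. Adjusting to match 0.975 gives s ≈ 49.34.
So α = 0.11·49.34 ≈ 5.43, β = 0.89·49.34 ≈ 43.91.

α ≈ 5.43, β ≈ 43.91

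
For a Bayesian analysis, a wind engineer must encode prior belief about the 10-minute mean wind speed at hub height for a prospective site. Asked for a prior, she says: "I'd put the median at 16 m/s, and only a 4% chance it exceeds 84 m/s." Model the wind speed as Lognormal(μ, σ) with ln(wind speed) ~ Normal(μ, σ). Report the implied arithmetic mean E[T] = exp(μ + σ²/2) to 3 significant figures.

E[T] ≈ 25.1 m/s

If T ~ Lognormal(μ,σ) then ln T ~ Normal(μ,σ), so the p-quantile of ln T is μ + z_p·σ.
ln(16) = 2.773 and ln(84) = 4.431; z_{0.5} = 0, z_{0.96} = 1.751.
σ = (4.431 − 2.773)/(1.751 − (0)) = 0.947.
μ = 2.773 − (0)·0.947 = 2.773.
E[T] = exp(μ + σ²/2) = exp(2.773 + 0.4486) = 25.1 m/s.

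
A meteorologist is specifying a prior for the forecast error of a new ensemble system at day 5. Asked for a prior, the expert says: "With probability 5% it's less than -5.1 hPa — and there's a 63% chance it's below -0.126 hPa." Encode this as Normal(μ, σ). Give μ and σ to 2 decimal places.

The p-quantile of Normal(μ,σ) is μ + z_p·σ, with z_{0.05} = -1.645 and z_{0.63} = 0.3319.
Eliminate σ: μ = (z₂·x₁ − z₁·x₂)/(z₂ − z₁) = (0.3319·-5.1 − (-1.645)·-0.126)/1.977 = -0.96.
Then σ = (x₂ − x₁)/(z₂ − z₁) = (-0.126 − -5.1)/1.977 = 2.52.

μ = -0.96, σ = 2.52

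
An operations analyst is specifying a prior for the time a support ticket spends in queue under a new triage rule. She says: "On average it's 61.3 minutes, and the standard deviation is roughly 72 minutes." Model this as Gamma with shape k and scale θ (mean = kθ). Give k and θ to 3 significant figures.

For Gamma(k, scale θ): mean = kθ, variance = kθ², so CV = 1/√k.
CV = SD/mean = 72/61.3 = 1.175, hence k = 1/CV² = 0.725.
Then θ = mean/k = 61.3/0.725 = 84.6.

k ≈ 0.725, θ ≈ 84.6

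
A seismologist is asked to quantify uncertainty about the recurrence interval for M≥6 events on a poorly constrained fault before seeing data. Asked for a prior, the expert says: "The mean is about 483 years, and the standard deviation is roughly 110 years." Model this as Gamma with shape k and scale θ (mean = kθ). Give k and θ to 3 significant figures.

k ≈ 19.3, θ ≈ 25.1

For Gamma(k, scale θ): mean = kθ, variance = kθ², so CV = 1/√k.
CV = SD/mean = 110/483 = 0.2277, hence k = 1/CV² = 19.3.
Then θ = mean/k = 483/19.3 = 25.1.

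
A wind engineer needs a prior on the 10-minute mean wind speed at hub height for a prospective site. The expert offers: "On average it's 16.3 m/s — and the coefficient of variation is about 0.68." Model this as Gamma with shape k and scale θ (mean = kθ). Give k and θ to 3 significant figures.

k ≈ 2.16, θ ≈ 7.54

For Gamma(k, scale θ): mean = kθ, variance = kθ², so CV = 1/√k.
CV = 0.68, hence k = 1/CV² = 2.16.
Then θ = mean/k = 16.3/2.16 = 7.54.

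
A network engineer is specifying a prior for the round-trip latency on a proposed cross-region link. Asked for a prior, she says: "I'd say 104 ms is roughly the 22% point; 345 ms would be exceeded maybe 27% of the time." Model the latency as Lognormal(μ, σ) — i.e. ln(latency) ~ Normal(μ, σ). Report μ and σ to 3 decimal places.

If T ~ Lognormal(μ,σ) then ln T ~ Normal(μ,σ), so the p-quantile of ln T is μ + z_p·σ.
ln(104) = 4.644 and ln(345) = 5.844; z_{0.22} = -0.7722, z_{0.73} = 0.6128.
σ = (5.844 − 4.644)/(0.6128 − (-0.7722)) = 0.866.
μ = 4.644 − (-0.7722)·0.866 = 5.313.

μ ≈ 5.313, σ ≈ 0.866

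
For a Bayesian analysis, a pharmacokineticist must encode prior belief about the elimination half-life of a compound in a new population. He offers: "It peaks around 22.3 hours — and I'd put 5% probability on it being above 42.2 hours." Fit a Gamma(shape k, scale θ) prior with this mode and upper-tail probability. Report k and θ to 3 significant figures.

Gamma(k,θ) with k>1 has mode (k−1)θ, so θ = 22.3/(k−1).
Need P(X < 42.2) = 0.95 with θ tied to k this way. Start at k = 2, θ = 22.3: P(X<42.2) ≈ 0.564.
Too low — raise k to concentrate. Iterating converges to k ≈ 7.83.
Then θ = 22.3/(7.83−1) ≈ 3.26.

k ≈ 7.83, θ ≈ 3.26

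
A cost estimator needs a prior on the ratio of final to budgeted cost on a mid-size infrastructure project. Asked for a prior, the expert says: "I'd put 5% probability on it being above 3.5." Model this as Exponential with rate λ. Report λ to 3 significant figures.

λ ≈ 0.856

P(T > 3.5) = e^(−λ·3.5) = 0.05, so λ = −ln(0.05)/3.5 = 0.856.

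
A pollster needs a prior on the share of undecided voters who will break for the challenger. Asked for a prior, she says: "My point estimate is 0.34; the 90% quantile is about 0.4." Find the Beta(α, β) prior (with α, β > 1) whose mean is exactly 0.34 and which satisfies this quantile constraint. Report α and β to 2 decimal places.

α ≈ 35.44, β ≈ 68.79

With mean 0.34 fixed, write α = 0.34s, β = 0.66s where s = α+β.
Need P(θ < 0.4) = 0.9 under Beta(0.34s, 0.66s). Normal approximation: (q−m)/√(m(1−m)/s) ≈ z_{0.9} = 1.28, so s ≈ 0.34·0.66·(1.28)²/(0.4−0.34)² = 102.4.
At s = 102.4: P(θ<0.4) ≈ 0.898. Adjusting to match 0.9 gives s ≈ 104.23.
So α = 0.34·104.23 ≈ 35.44, β = 0.66·104.23 ≈ 68.79.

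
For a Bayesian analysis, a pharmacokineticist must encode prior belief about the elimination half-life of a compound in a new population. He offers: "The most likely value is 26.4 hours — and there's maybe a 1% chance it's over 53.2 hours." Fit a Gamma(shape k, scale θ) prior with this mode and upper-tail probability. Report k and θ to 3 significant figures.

k ≈ 11, θ ≈ 2.64

Gamma(k,θ) with k>1 has mode (k−1)θ, so θ = 26.4/(k−1).
Need P(X < 53.2) = 0.99 with θ tied to k this way. Start at k = 2, θ = 26.4: P(X<53.2) ≈ 0.598.
Too low — raise k to concentrate. Iterating converges to k ≈ 11.
Then θ = 26.4/(11−1) ≈ 2.64.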